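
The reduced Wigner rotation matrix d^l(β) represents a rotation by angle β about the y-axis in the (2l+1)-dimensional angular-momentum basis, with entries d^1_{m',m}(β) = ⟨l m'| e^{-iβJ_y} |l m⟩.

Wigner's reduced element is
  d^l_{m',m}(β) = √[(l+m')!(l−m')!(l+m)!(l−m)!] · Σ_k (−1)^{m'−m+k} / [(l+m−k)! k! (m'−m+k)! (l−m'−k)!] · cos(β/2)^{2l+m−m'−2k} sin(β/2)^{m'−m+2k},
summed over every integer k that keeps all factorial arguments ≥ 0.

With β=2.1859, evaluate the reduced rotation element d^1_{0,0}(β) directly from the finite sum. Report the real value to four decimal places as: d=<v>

d^1_{0,0}(β=2.1859) via Wigner's sum:
Half-angle: c=0.459868, s=0.887987. N=√(1·1·1·1)=1.000000
Admissible k: 0..1 (factorial args all ≥0)
  k=0: (−1)^0·1.0000/(1)·0.4599^2·0.8880^0 = +0.211478
  k=1: (−1)^1·1.0000/(1)·0.4599^0·0.8880^2 = -0.788522
d^1_{0,0}(2.1859) = +0.211478 -0.788522 = -0.577043

d=-0.5770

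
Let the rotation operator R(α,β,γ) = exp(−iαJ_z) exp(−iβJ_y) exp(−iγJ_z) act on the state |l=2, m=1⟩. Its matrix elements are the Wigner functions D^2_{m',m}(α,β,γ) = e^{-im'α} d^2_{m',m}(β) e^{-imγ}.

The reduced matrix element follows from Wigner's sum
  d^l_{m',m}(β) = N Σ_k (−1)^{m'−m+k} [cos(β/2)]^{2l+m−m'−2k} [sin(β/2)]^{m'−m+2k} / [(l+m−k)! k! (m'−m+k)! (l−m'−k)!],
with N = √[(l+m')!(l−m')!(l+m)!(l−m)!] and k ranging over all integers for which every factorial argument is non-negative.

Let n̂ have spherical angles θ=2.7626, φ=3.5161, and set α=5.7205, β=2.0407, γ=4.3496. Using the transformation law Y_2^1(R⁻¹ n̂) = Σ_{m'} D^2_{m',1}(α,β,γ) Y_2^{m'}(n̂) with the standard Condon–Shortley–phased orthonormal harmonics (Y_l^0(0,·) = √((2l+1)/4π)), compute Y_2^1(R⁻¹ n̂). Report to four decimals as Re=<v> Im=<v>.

Re=0.0088 Im=-0.1694

Need the full column D^2_{m',1} for m'=−2..2 at α=5.7205, β=2.0407, γ=4.3496.
cos(β/2)=0.523068, sin(β/2)=0.852291
d^2_{-2,1}: single k=3 term ⇒ +0.647667;  D = +0.447402+0.468299i
d^2_{-1,1}: k∈[2..3] ⇒ +0.596229 -0.527657 = +0.068572;  D = +0.013616+0.067206i
d^2_{0,1}: k∈[1..2] ⇒ +0.298770 -0.793227 = -0.494457;  D = +0.175474-0.462273i
d^2_{1,1}: k∈[0..1] ⇒ +0.074857 -0.596229 = -0.521372;  D = +0.416527-0.313582i
d^2_{2,1}: single k=0 term ⇒ -0.243945;  D = +0.243112-0.020136i
Y_2^{m'}(θ=2.7626,φ=3.5161) and Σ D·Y over m':
  (+0.4474+0.4683i)·(+0.0387-0.0360i)  (+0.0136+0.0672i)·(+0.2471-0.0971i)  (+0.1755-0.4623i)·(+0.5013+0.0000i)  (+0.4165-0.3136i)·(-0.2471-0.0971i)  (+0.2431-0.0201i)·(+0.0387+0.0360i)
Y_2^1(R⁻¹ n̂) = +0.008775-0.169396i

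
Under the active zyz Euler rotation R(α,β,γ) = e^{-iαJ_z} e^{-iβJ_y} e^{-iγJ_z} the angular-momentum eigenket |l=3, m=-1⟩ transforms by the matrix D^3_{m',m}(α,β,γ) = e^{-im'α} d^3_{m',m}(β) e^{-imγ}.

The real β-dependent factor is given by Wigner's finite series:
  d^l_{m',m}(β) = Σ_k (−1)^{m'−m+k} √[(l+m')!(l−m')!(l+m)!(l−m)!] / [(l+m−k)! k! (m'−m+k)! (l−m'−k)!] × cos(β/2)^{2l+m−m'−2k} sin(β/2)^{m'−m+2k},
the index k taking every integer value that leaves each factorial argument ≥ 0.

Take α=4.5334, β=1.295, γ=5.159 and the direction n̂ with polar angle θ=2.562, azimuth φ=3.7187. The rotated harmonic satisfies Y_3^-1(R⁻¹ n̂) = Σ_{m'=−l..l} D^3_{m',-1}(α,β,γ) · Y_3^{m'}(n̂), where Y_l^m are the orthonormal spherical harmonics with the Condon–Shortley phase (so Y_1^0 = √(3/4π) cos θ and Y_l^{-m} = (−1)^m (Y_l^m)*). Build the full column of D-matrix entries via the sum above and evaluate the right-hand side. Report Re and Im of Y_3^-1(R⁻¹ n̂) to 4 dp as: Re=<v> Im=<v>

Need the full column D^3_{m',-1} for m'=−3..3 at α=4.5334, β=1.295, γ=5.159.
cos(β/2)=0.797594, sin(β/2)=0.603194
d^3_{-3,-1}: single k=2 term ⇒ +0.570280;  D = +0.567954-0.051458i
d^3_{-2,-1}: k∈[1..2] ⇒ +0.615697 -0.704284 = -0.088586;  D = +0.007841-0.088239i
d^3_{-1,-1}: k∈[0..2] ⇒ +0.257450 -1.177965 +0.505294 = -0.415222;  D = +0.400441+0.109801i
d^3_{0,-1}: k∈[0..2] ⇒ -0.674463 +1.157257 -0.220627 = +0.262167;  D = +0.113233-0.236452i
d^3_{1,-1}: k∈[0..2] ⇒ +0.883474 -0.673725 +0.048166 = +0.257915;  D = +0.209069+0.151031i
d^3_{2,-1}: k∈[0..1] ⇒ -0.704284 +0.201404 = -0.502880;  D = +0.362348-0.348701i
d^3_{3,-1}: single k=0 term ⇒ +0.326166;  D = -0.180711-0.271528i
Y_3^{m'}(θ=2.562,φ=3.7187) and Σ D·Y over m':
  (+0.5680-0.0515i)·(+0.0110+0.0677i)  (+0.0078-0.0882i)·(-0.1038+0.2346i)  (+0.4004+0.1098i)·(-0.3709+0.2415i)  (+0.1132-0.2365i)·(-0.1562+0.0000i)  (+0.2091+0.1510i)·(+0.3709+0.2415i)  (+0.3623-0.3487i)·(-0.1038-0.2346i)  (-0.1807-0.2715i)·(-0.0110+0.0677i)
Y_3^-1(R⁻¹ n̂) = -0.221093+0.190196i

Re=-0.2211 Im=0.1902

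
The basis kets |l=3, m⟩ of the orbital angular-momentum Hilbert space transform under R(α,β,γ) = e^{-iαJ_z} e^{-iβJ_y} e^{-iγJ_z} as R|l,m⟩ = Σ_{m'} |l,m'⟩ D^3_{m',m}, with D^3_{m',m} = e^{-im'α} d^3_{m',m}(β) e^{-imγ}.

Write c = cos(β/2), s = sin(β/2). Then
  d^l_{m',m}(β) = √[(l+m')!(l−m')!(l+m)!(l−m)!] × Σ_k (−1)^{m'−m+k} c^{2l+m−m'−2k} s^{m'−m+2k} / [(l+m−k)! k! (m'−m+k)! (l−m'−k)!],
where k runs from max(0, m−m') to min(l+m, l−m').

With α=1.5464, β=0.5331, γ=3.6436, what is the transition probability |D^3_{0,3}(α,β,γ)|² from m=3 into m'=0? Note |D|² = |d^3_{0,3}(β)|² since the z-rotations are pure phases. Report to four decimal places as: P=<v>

Split into d^3_{0,3}(β=0.5331) × two z-phases.
Half-angle: c=0.964685, s=0.263405. N=√(6·6·720·1)=160.996894
The bounds max(0,m−m')=3 and min(l+m,l−m')=3 give 1 term
  k=3: (−1)^0·160.9969/(36)·0.9647^3·0.2634^3 = +0.073374
d^3_{0,3}(0.5331) = +0.073374
|D^3_{0,3}|² = |d^3_{0,3}(β)|² = (+0.073374)² = 0.005384 (the z-rotation phases have unit modulus)

P=0.0054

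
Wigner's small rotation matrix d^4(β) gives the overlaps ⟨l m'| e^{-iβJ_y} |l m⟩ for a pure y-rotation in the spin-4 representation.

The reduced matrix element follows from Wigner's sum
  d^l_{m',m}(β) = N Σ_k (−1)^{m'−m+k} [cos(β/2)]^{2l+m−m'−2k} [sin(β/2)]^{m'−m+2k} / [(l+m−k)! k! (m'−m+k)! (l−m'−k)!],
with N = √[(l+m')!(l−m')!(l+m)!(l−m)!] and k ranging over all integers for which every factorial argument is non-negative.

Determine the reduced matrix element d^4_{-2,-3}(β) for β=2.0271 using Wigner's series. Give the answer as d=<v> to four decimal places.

d^4_{-2,-3}(β=2.0271) via Wigner's sum:
Half-angle: c=0.528851, s=0.848715. N=√(2·720·1·5040)=2693.993318
Admissible k: 0..1 (factorial args all ≥0)
  k=0: (−1)^1·2693.9933/(720)·0.5289^7·0.8487^1 = -0.036742
  k=1: (−1)^2·2693.9933/(240)·0.5289^5·0.8487^3 = +0.283882
d^4_{-2,-3}(2.0271) = -0.036742 +0.283882 = +0.247140

d=0.2471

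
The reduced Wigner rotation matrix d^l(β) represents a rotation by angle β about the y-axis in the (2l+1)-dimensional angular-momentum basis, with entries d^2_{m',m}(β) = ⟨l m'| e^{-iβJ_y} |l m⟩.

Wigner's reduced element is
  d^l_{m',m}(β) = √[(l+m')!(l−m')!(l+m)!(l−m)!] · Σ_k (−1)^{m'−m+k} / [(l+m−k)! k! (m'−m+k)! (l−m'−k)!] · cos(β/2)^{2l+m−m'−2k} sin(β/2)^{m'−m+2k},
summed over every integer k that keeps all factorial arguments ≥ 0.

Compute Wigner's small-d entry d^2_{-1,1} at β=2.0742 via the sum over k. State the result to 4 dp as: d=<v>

d^2_{-1,1}(β=2.0742) via Wigner's sum:
With c≡cos(β/2)=0.508719 and s≡sin(β/2)=0.860933, N=[1·6·6·1]^{1/2}=6.000000
Admissible k: 2..3 (factorial args all ≥0)
  k=2: (−1)^0·6.0000/(2)·0.5087^2·0.8609^2 = +0.575461
  k=3: (−1)^1·6.0000/(6)·0.5087^0·0.8609^4 = -0.549385
d^2_{-1,1}(2.0742) = +0.575461 -0.549385 = +0.026076

d=0.0261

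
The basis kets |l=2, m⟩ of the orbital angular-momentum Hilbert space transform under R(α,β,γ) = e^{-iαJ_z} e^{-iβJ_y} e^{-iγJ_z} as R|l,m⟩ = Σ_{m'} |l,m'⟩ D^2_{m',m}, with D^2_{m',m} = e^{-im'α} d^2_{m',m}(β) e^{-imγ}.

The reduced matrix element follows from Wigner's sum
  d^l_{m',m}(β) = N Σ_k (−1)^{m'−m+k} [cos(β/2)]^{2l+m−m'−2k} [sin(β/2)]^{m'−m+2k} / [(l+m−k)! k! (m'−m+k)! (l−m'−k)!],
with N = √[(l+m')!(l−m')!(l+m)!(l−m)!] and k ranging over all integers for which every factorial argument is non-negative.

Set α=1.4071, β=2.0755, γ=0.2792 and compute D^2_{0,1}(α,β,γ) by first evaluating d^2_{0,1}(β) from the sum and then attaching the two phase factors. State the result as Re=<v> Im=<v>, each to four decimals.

Split into d^2_{0,1}(β=2.0755) × two z-phases.
Half-angle: c=0.508159, s=0.861263. N=√(2·2·6·1)=4.898979
The bounds max(0,m−m')=1 and min(l+m,l−m')=2 give 2 terms
  k=1: (−1)^0·4.8990/(2)·0.5082^3·0.8613^1 = +0.276829
  k=2: (−1)^1·4.8990/(2)·0.5082^1·0.8613^3 = -0.795212
d^2_{0,1}(2.0755) = +0.276829 -0.795212 = -0.518383
D = (+1.000000+0.000000i)·(-0.518383)·(+0.961276-0.275587i) = -0.498310+0.142860i

Re=-0.4983 Im=0.1429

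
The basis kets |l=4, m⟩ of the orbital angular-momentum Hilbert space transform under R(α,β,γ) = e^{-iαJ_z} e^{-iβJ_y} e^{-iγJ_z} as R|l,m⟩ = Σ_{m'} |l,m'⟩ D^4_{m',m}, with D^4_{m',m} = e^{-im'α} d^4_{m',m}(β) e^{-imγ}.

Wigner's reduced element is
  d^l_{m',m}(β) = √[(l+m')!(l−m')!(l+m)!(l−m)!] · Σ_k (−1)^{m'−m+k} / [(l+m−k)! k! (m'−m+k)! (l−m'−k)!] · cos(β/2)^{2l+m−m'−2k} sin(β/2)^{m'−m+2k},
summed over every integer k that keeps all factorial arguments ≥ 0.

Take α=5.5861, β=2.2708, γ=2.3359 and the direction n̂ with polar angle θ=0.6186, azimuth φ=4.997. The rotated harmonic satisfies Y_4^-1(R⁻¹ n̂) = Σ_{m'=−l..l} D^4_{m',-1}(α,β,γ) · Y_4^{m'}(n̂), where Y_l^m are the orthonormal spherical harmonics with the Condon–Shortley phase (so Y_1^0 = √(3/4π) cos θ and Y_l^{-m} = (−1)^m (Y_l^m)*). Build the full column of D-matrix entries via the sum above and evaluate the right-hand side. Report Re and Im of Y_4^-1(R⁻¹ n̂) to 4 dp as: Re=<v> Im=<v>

Re=0.0866 Im=-0.1873

Need the full column D^4_{m',-1} for m'=−4..4 at α=5.5861, β=2.2708, γ=2.3359.
cos(β/2)=0.421770, sin(β/2)=0.906703
d^4_{-4,-1}: single k=3 term ⇒ +0.074450;  D = +0.066959-0.032547i
d^4_{-3,-1}: k∈[2..3] ⇒ +0.036733 -0.282931 = -0.246199;  D = -0.238868-0.059632i
d^4_{-2,-1}: k∈[1..3] ⇒ +0.009133 -0.211047 +0.650229 = +0.448316;  D = +0.263785+0.362498i
d^4_{-1,-1}: k∈[0..3] ⇒ +0.001001 -0.069418 +0.641628 -0.988419 = -0.415208;  D = +0.028220-0.414248i
d^4_{0,-1}: k∈[0..3] ⇒ -0.009627 +0.266955 -1.233723 +0.950267 = -0.026128;  D = +0.018097-0.018847i
d^4_{1,-1}: k∈[0..3] ⇒ +0.046279 -0.641628 +1.482629 -0.456794 = +0.430486;  D = -0.427949+0.046662i
d^4_{2,-1}: k∈[0..2] ⇒ -0.140698 +0.975344 -0.901502 = -0.066856;  D = +0.055610+0.037112i
d^4_{3,-1}: k∈[0..1] ⇒ +0.282931 -0.784533 = -0.501602;  D = +0.141141+0.481335i
d^4_{4,-1}: single k=0 term ⇒ -0.344069;  D = -0.137733+0.315298i
Y_4^{m'}(θ=0.6186,φ=4.997) and Σ D·Y over m':
  (+0.0670-0.0325i)·(+0.0210-0.0454i)  (-0.2389-0.0596i)·(-0.1499-0.1307i)  (+0.2638+0.3625i)·(-0.3455+0.2211i)  (+0.0282-0.4142i)·(+0.1033+0.3531i)  (+0.0181-0.0188i)·(-0.1580+0.0000i)  (-0.4279+0.0467i)·(-0.1033+0.3531i)  (+0.0556+0.0371i)·(-0.3455-0.2211i)  (+0.1411+0.4813i)·(+0.1499-0.1307i)  (-0.1377+0.3153i)·(+0.0210+0.0454i)
Y_4^-1(R⁻¹ n̂) = +0.086556-0.187330i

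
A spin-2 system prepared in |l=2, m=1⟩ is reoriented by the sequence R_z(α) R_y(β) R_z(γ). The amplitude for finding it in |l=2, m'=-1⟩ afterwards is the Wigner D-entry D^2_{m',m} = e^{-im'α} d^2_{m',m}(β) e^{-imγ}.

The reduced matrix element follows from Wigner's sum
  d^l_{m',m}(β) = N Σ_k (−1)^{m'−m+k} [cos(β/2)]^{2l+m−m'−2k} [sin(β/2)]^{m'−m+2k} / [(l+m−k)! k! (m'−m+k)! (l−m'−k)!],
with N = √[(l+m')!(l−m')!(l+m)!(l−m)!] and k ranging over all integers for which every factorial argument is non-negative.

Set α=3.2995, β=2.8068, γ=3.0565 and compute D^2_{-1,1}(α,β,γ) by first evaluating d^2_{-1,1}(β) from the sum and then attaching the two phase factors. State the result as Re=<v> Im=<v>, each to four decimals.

First d^2_{-1,1}(β=2.8068), then the phase factors e^{-i(-1)α} and e^{-i(1)γ}:
Half-angle: c=0.166616, s=0.986022. N=√(1·6·6·1)=6.000000
k: max(0,(1)−(-1))=2 … min(2+(1),2−(-1))=3
  k=2: (−1)^0·6.0000/(2)·0.1666^2·0.9860^2 = +0.080970
  k=3: (−1)^1·6.0000/(6)·0.1666^0·0.9860^4 = -0.945249
d^2_{-1,1}(2.8068) = +0.080970 -0.945249 = -0.864279
D = (-0.987559-0.157252i)·(-0.864279)·(-0.996382-0.084990i) = -0.838887-0.207959i

Re=-0.8389 Im=-0.2080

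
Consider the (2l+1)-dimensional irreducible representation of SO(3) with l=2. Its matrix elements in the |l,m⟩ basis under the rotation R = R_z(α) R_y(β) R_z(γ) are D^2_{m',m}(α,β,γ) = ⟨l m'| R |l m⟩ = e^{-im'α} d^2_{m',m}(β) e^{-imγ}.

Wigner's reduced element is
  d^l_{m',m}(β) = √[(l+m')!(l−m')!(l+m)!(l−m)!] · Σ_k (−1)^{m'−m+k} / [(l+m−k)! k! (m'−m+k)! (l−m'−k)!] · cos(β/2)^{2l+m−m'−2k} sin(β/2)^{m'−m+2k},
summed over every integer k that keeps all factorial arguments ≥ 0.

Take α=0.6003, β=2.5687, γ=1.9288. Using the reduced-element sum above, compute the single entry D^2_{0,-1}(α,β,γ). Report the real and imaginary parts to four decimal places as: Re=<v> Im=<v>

Re=-0.1955 Im=0.5225

D^2_{0,-1}(0.6003,2.5687,1.9288) = e^{-i·0·0.6003}·d^2_{0,-1}(2.5687)·e^{-i·-1·1.9288}. Compute d first:
c=cos(2.5687/2)=0.282545, s=sin(2.5687/2)=0.959254; N=√[2·2·1·6]=4.898979
k: max(0,(-1)−(0))=0 … min(2+(-1),2−(0))=1
  k=0: (−1)^1·4.8990/(2)·0.2825^3·0.9593^1 = -0.053000
  k=1: (−1)^2·4.8990/(2)·0.2825^1·0.9593^3 = +0.610892
d^2_{0,-1}(2.5687) = -0.053000 +0.610892 = +0.557892
D = (+1.000000+0.000000i)·(+0.557892)·(-0.350405+0.936598i) = -0.195488+0.522521i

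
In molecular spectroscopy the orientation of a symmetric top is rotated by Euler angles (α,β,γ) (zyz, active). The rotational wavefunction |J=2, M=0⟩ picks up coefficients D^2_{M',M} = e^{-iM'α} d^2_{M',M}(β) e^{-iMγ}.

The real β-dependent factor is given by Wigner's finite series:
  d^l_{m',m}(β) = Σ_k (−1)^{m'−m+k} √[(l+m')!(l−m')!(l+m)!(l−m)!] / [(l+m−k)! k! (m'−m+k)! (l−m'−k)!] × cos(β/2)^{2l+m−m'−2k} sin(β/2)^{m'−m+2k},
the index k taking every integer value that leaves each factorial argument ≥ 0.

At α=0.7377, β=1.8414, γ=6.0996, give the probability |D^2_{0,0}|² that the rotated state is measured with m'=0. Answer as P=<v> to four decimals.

Split into d^2_{0,0}(β=1.8414) × two z-phases.
With c≡cos(β/2)=0.605263 and s≡sin(β/2)=0.796025, N=[2·2·2·2]^{1/2}=4.000000
The bounds max(0,m−m')=0 and min(l+m,l−m')=2 give 3 terms
  k=0: (−1)^0·4.0000/(4)·0.6053^4·0.7960^0 = +0.134207
  k=1: (−1)^1·4.0000/(1)·0.6053^2·0.7960^2 = -0.928544
  k=2: (−1)^2·4.0000/(4)·0.6053^0·0.7960^4 = +0.401521
d^2_{0,0}(1.8414) = +0.134207 -0.928544 +0.401521 = -0.392815
|D^2_{0,0}|² = |d^2_{0,0}(β)|² = (-0.392815)² = 0.154304 (the z-rotation phases have unit modulus)

P=0.1543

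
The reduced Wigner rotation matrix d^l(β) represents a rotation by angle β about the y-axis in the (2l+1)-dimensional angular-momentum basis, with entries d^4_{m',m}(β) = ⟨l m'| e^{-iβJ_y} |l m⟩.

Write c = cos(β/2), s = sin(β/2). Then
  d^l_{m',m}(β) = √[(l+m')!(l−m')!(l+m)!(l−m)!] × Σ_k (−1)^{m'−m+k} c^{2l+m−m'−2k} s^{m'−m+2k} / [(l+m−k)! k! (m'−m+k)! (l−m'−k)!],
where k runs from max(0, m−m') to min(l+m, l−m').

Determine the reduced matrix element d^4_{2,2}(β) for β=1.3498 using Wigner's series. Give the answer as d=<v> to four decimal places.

d=-0.0736

d^4_{2,2}(β=1.3498) via Wigner's sum:
c=cos(1.3498/2)=0.780769, s=sin(1.3498/2)=0.624819; N=√[720·2·720·2]=1440.000000
Admissible k: 0..2 (factorial args all ≥0)
  k=0: (−1)^0·1440.0000/(1440)·0.7808^8·0.6248^0 = +0.138096
  k=1: (−1)^1·1440.0000/(120)·0.7808^6·0.6248^2 = -1.061272
  k=2: (−1)^2·1440.0000/(96)·0.7808^4·0.6248^4 = +0.849572
d^4_{2,2}(1.3498) = +0.138096 -1.061272 +0.849572 = -0.073604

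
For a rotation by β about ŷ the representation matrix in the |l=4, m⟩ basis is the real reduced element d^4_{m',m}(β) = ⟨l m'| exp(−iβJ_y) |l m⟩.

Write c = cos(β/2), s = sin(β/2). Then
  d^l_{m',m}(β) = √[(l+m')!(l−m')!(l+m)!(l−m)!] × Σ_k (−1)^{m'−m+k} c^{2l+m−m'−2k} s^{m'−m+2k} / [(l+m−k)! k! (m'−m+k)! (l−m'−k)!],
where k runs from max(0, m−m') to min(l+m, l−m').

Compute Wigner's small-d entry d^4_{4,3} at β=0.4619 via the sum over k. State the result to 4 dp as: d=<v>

d=-0.5363

d^4_{4,3}(β=0.4619) via Wigner's sum:
c=cos(0.4619/2)=0.973449, s=sin(0.4619/2)=0.228902; N=√[40320·1·5040·1]=14255.272709
The bounds max(0,m−m')=0 and min(l+m,l−m')=0 give 1 term
  k=0: (−1)^1·14255.2727/(5040)·0.9734^7·0.2289^1 = -0.536277
d^4_{4,3}(0.4619) = -0.536277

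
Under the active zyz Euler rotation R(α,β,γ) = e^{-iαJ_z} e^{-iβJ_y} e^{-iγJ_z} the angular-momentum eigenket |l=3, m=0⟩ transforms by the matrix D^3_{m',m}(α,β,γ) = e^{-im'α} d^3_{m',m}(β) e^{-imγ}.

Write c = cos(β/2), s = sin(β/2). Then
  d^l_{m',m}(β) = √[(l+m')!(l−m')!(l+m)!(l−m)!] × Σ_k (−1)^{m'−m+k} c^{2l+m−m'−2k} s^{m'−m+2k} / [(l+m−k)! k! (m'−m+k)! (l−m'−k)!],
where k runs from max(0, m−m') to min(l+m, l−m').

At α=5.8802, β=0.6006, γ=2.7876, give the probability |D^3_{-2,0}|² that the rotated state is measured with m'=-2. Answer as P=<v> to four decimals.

Split into d^3_{-2,0}(β=0.6006) × two z-phases.
With c≡cos(β/2)=0.955248 and s≡sin(β/2)=0.295807, N=[1·120·6·6]^{1/2}=65.726707
k: max(0,(0)−(-2))=2 … min(3+(0),3−(-2))=3
  k=2: (−1)^0·65.7267/(12)·0.9552^4·0.2958^2 = +0.399063
  k=3: (−1)^1·65.7267/(12)·0.9552^2·0.2958^4 = -0.038267
d^3_{-2,0}(0.6006) = +0.399063 -0.038267 = +0.360796
|D^3_{-2,0}|² = |d^3_{-2,0}(β)|² = (+0.360796)² = 0.130173 (the z-rotation phases have unit modulus)

P=0.1302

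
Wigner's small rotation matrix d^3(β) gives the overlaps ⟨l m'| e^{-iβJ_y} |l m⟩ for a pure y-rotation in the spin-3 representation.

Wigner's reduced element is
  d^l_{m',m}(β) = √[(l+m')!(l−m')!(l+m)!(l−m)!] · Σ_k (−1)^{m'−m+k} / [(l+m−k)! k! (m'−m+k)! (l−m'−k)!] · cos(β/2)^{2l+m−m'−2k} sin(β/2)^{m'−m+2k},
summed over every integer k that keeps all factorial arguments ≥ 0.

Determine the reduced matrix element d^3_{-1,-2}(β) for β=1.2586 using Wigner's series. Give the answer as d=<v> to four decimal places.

d=0.0386

d^3_{-1,-2}(β=1.2586) via Wigner's sum:
c=cos(1.2586/2)=0.808440, s=sin(1.2586/2)=0.588579; N=√[2·24·1·120]=75.894664
Admissible k: 0..1 (factorial args all ≥0)
  k=0: (−1)^1·75.8947/(24)·0.8084^5·0.5886^1 = -0.642751
  k=1: (−1)^2·75.8947/(12)·0.8084^3·0.5886^3 = +0.681377
d^3_{-1,-2}(1.2586) = -0.642751 +0.681377 = +0.038625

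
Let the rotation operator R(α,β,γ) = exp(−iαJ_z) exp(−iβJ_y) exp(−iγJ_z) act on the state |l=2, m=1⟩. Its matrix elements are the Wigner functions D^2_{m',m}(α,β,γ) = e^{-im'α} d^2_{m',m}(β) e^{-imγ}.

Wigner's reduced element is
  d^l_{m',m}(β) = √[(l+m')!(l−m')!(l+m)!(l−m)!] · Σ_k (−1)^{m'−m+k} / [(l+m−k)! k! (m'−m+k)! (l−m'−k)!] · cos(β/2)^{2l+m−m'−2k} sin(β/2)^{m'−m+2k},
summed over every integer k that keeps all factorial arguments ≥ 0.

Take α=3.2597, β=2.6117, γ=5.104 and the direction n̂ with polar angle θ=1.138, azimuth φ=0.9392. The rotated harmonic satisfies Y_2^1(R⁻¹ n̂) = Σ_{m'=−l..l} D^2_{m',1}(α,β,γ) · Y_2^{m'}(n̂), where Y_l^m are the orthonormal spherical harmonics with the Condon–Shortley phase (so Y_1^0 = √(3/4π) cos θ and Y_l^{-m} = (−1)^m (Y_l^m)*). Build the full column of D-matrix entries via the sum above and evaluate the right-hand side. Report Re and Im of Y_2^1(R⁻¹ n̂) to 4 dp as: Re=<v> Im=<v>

Re=0.3840 Im=0.0228

Need the full column D^2_{m',1} for m'=−2..2 at α=3.2597, β=2.6117, γ=5.104.
cos(β/2)=0.261857, sin(β/2)=0.965107
d^2_{-2,1}: single k=3 term ⇒ +0.470783;  D = +0.072864+0.465110i
d^2_{-1,1}: k∈[2..3] ⇒ +0.191603 -0.867563 = -0.675960;  D = +0.182581+0.650835i
d^2_{0,1}: k∈[1..2] ⇒ +0.042447 -0.576589 = -0.534142;  D = -0.203870-0.493705i
d^2_{1,1}: k∈[0..1] ⇒ +0.004702 -0.191603 = -0.186901;  D = +0.091195+0.163142i
d^2_{2,1}: single k=0 term ⇒ -0.034658;  D = -0.020357-0.028049i
Y_2^{m'}(θ=1.138,φ=0.9392) and Σ D·Y over m':
  (+0.0729+0.4651i)·(-0.0964-0.3034i)  (+0.1826+0.6508i)·(+0.1737-0.2374i)  (-0.2039-0.4937i)·(-0.1490+0.0000i)  (+0.0912+0.1631i)·(-0.1737-0.2374i)  (-0.0204-0.0280i)·(-0.0964+0.3034i)
Y_2^1(R⁻¹ n̂) = +0.384030+0.022837i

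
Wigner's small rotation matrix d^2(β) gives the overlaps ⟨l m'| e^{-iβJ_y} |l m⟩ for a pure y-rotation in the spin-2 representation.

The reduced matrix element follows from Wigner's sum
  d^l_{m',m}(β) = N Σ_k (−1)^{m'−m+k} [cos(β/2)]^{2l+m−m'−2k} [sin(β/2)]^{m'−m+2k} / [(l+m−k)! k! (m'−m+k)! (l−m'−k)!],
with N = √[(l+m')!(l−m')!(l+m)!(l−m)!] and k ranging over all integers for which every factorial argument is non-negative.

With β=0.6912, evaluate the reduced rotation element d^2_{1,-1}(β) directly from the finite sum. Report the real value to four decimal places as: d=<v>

d=0.2916

d^2_{1,-1}(β=0.6912) via Wigner's sum:
c=cos(0.6912/2)=0.940872, s=sin(0.6912/2)=0.338761; N=√[6·1·1·6]=6.000000
k: max(0,(-1)−(1))=0 … min(2+(-1),2−(1))=1
  k=0: (−1)^2·6.0000/(2)·0.9409^2·0.3388^2 = +0.304769
  k=1: (−1)^3·6.0000/(6)·0.9409^0·0.3388^4 = -0.013170
d^2_{1,-1}(0.6912) = +0.304769 -0.013170 = +0.291599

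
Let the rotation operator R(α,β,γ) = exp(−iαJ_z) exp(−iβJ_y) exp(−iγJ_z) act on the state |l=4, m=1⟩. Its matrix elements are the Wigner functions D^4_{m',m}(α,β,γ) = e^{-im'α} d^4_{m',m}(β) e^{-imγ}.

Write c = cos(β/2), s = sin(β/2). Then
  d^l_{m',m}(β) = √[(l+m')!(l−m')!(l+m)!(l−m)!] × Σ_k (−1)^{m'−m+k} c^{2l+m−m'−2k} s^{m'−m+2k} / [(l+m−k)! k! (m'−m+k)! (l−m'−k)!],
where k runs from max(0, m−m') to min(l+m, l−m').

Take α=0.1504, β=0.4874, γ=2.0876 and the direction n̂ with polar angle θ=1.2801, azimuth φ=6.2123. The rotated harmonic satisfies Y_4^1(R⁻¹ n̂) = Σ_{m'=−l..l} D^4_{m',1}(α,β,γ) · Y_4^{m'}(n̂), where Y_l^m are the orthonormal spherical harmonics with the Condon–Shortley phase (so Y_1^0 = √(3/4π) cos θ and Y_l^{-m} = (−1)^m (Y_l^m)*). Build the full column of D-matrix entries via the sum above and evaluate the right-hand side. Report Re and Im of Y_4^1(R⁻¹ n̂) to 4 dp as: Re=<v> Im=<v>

Re=0.0587 Im=0.0556

Need the full column D^4_{m',1} for m'=−4..4 at α=0.1504, β=0.4874, γ=2.0876.
cos(β/2)=0.970452, sin(β/2)=0.241295
d^4_{-4,1}: single k=5 term ⇒ +0.005594;  D = +0.000474-0.005574i
d^4_{-3,1}: k∈[4..5] ⇒ +0.039775 -0.001475 = +0.038299;  D = -0.002511-0.038217i
d^4_{-2,1}: k∈[3..5] ⇒ +0.171013 -0.015859 +0.000196 = +0.155350;  D = -0.033296-0.151740i
d^4_{-1,1}: k∈[2..5] ⇒ +0.486340 -0.090201 +0.002788 -0.000011 = +0.398916;  D = -0.142916-0.372437i
d^4_{0,1}: k∈[1..4] ⇒ +0.874744 -0.324475 +0.020060 -0.000207 = +0.570123;  D = -0.281700-0.495666i
d^4_{1,1}: k∈[0..3] ⇒ +0.786669 -0.729511 +0.090201 -0.001859 = +0.145500;  D = -0.090034-0.114298i
d^4_{2,1}: k∈[0..2] ⇒ -0.829855 +0.256520 -0.010573 = -0.583908;  D = +0.425966+0.399376i
d^4_{3,1}: k∈[0..1] ⇒ +0.386021 -0.039775 = +0.346246;  D = -0.285222-0.196302i
d^4_{4,1}: single k=0 term ⇒ -0.090492;  D = +0.081389+0.039556i
Y_4^{m'}(θ=1.2801,φ=6.2123) and Σ D·Y over m':
  (+0.0005-0.0056i)·(+0.3579+0.1043i)  (-0.0025-0.0382i)·(+0.3084+0.0666i)  (-0.0333-0.1517i)·(-0.1292-0.0184i)  (-0.1429-0.3724i)·(-0.3142-0.0223i)  (-0.2817-0.4957i)·(+0.0816+0.0000i)  (-0.0900-0.1143i)·(+0.3142-0.0223i)  (+0.4260+0.3994i)·(-0.1292+0.0184i)  (-0.2852-0.1963i)·(-0.3084+0.0666i)  (+0.0814+0.0396i)·(+0.3579-0.1043i)
Y_4^1(R⁻¹ n̂) = +0.058680+0.055642i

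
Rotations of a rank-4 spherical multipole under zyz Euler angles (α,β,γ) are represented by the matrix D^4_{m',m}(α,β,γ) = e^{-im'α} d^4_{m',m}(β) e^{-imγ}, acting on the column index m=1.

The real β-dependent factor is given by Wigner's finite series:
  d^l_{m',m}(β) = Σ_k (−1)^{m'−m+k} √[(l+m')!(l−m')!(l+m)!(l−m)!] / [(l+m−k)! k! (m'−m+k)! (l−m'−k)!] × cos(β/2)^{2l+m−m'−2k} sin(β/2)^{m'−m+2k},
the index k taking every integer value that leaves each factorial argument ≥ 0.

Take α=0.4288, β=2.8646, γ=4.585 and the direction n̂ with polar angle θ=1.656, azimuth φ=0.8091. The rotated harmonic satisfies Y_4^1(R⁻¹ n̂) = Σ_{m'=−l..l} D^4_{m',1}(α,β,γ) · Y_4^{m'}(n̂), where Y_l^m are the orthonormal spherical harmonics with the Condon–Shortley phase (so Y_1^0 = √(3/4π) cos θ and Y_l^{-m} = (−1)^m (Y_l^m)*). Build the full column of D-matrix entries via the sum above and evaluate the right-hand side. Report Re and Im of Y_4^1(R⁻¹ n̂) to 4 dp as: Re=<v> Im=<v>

Need the full column D^4_{m',1} for m'=−4..4 at α=0.4288, β=2.8646, γ=4.585.
cos(β/2)=0.138054, sin(β/2)=0.990425
d^4_{-4,1}: single k=5 term ⇒ +0.018765;  D = -0.018076-0.005038i
d^4_{-3,1}: k∈[4..5] ⇒ +0.004624 -0.142790 = -0.138166;  D = +0.136466-0.021604i
d^4_{-2,1}: k∈[3..5] ⇒ +0.000689 -0.053194 +0.547565 = +0.495060;  D = -0.412517+0.273705i
d^4_{-1,1}: k∈[2..5] ⇒ +0.000068 -0.010486 +0.269847 -0.925916 = -0.666487;  D = +0.351874-0.566030i
d^4_{0,1}: k∈[1..4] ⇒ +0.000004 -0.001307 +0.067285 -0.577184 = -0.511202;  D = +0.064945-0.507059i
d^4_{1,1}: k∈[0..3] ⇒ +0.000000 -0.000102 +0.010486 -0.179898 = -0.169514;  D = -0.050323-0.161872i
d^4_{2,1}: k∈[0..2] ⇒ -0.000004 +0.001034 -0.035462 = -0.034433;  D = -0.022968-0.025654i
d^4_{3,1}: k∈[0..1] ⇒ +0.000054 -0.004624 = -0.004570;  D = -0.004188-0.001829i
d^4_{4,1}: single k=0 term ⇒ -0.000365;  D = -0.000365+0.000006i
Y_4^{m'}(θ=1.656,φ=0.8091) and Σ D·Y over m':
  (-0.0181-0.0050i)·(-0.4342+0.0413i)  (+0.1365-0.0216i)·(+0.0796+0.0690i)  (-0.4125+0.2737i)·(+0.0149+0.3149i)  (+0.3519-0.5660i)·(+0.0817-0.0856i)  (+0.0649-0.5071i)·(+0.2946+0.0000i)  (-0.0503-0.1619i)·(-0.0817-0.0856i)  (-0.0230-0.0257i)·(+0.0149-0.3149i)  (-0.0042-0.0018i)·(-0.0796+0.0690i)  (-0.0004+0.0000i)·(-0.4342-0.0413i)
Y_4^1(R⁻¹ n̂) = -0.090097-0.318139i

Re=-0.0901 Im=-0.3181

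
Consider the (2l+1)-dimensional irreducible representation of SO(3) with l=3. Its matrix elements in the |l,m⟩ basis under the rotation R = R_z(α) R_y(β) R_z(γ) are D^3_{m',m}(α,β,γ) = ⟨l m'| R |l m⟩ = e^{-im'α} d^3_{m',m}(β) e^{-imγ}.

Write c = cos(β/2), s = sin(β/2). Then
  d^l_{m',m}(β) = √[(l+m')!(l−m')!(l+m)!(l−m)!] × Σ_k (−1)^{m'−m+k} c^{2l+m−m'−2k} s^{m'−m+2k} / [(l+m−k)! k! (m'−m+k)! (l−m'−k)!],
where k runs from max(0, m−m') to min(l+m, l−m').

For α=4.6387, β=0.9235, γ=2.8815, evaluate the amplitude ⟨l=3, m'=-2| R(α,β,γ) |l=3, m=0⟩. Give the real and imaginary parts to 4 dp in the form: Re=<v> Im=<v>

Re=-0.5198 Im=0.0772

Split into d^3_{-2,0}(β=0.9235) × two z-phases.
With c≡cos(β/2)=0.895274 and s≡sin(β/2)=0.445516, N=[1·120·6·6]^{1/2}=65.726707
k∈{2,3} keeps every argument non-negative
  k=2: (−1)^0·65.7267/(12)·0.8953^4·0.4455^2 = +0.698410
  k=3: (−1)^1·65.7267/(12)·0.8953^2·0.4455^4 = -0.172951
d^3_{-2,0}(0.9235) = +0.698410 -0.172951 = +0.525459
D = (-0.989160+0.146845i)·(+0.525459)·(+1.000000+0.000000i) = -0.519763+0.077161i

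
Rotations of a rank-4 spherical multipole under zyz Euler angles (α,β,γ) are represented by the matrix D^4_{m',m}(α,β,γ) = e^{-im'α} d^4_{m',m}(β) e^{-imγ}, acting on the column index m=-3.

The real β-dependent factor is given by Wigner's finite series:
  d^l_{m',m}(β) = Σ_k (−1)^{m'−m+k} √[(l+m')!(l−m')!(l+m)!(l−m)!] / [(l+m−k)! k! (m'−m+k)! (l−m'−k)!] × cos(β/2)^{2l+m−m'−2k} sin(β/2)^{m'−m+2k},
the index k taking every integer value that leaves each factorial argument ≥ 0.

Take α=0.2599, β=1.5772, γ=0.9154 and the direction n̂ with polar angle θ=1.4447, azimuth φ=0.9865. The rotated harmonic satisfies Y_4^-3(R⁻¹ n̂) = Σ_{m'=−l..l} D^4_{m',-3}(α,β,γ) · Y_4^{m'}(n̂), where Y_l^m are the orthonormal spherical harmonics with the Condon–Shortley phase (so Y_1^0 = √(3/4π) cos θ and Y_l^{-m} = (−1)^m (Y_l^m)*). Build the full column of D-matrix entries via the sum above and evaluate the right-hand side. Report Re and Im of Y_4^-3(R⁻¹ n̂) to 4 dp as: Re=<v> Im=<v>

Re=-0.2338 Im=-0.1562

Need the full column D^4_{m',-3} for m'=−4..4 at α=0.2599, β=1.5772, γ=0.9154.
cos(β/2)=0.704839, sin(β/2)=0.709367
d^4_{-4,-3}: single k=1 term ⇒ +0.173399;  D = -0.138646-0.104137i
d^4_{-3,-3}: k∈[0..1] ⇒ +0.060914 -0.431897 = -0.370983;  D = +0.343923+0.139088i
d^4_{-2,-3}: k∈[0..1] ⇒ -0.229385 +0.697025 = +0.467640;  D = -0.464026-0.058028i
d^4_{-1,-3}: k∈[0..1] ⇒ +0.489725 -0.826729 = -0.337004;  D = +0.333916-0.045522i
d^4_{0,-3}: k∈[0..1] ⇒ -0.734729 +0.744200 = +0.009471;  D = -0.008740+0.003648i
d^4_{1,-3}: k∈[0..1] ⇒ +0.826729 -0.502432 = +0.324298;  D = -0.257126+0.197624i
d^4_{2,-3}: k∈[0..1] ⇒ -0.706010 +0.238370 = -0.467640;  D = +0.285091-0.370689i
d^4_{3,-3}: k∈[0..1] ⇒ +0.443103 -0.064116 = +0.378987;  D = -0.146083+0.349701i
d^4_{4,-3}: single k=0 term ⇒ -0.180191;  D = +0.024395-0.178532i
Y_4^{m'}(θ=1.4447,φ=0.9865) and Σ D·Y over m':
  (-0.1386-0.1041i)·(-0.2973+0.3088i)  (+0.3439+0.1391i)·(-0.1512-0.0278i)  (-0.4640-0.0580i)·(+0.1146+0.2694i)  (+0.3339-0.0455i)·(-0.0941+0.1422i)  (-0.0087+0.0036i)·(+0.2681+0.0000i)  (-0.2571+0.1976i)·(+0.0941+0.1422i)  (+0.2851-0.3707i)·(+0.1146-0.2694i)  (-0.1461+0.3497i)·(+0.1512-0.0278i)  (+0.0244-0.1785i)·(-0.2973-0.3088i)
Y_4^-3(R⁻¹ n̂) = -0.233793-0.156173i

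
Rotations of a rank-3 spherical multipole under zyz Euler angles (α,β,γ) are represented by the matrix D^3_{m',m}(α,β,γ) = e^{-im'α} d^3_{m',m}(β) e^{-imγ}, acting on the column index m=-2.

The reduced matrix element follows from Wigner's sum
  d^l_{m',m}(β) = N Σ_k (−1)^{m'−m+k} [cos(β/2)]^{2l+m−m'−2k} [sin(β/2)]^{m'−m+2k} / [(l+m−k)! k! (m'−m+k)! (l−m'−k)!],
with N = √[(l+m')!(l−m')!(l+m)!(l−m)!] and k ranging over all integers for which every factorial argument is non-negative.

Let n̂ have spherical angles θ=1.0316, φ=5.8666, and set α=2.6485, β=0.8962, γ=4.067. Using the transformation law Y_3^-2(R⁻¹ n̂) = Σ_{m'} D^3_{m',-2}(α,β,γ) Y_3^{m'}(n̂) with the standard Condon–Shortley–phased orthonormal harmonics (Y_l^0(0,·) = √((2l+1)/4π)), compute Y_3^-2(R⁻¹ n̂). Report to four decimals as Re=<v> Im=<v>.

Re=0.0436 Im=-0.3092

Need the full column D^3_{m',-2} for m'=−3..3 at α=2.6485, β=0.8962, γ=4.067.
cos(β/2)=0.901272, sin(β/2)=0.433254
d^3_{-3,-2}: single k=1 term ⇒ +0.631099;  D = -0.588039-0.229119i
d^3_{-2,-2}: k∈[0..1] ⇒ +0.535963 -0.619268 = -0.083304;  D = -0.054058-0.063382i
d^3_{-1,-2}: k∈[0..1] ⇒ -0.814745 +0.376552 = -0.438193;  D = +0.092663+0.428283i
d^3_{0,-2}: k∈[0..1] ⇒ +0.678374 -0.156763 = +0.521611;  D = -0.144159+0.501295i
d^3_{1,-2}: k∈[0..1] ⇒ -0.376552 +0.043508 = -0.333044;  D = -0.232586+0.238373i
d^3_{2,-2}: k∈[0..1] ⇒ +0.143104 -0.006614 = +0.136490;  D = -0.130207+0.040934i
d^3_{3,-2}: single k=0 term ⇒ -0.033701;  D = -0.033104-0.006315i
Y_3^{m'}(θ=1.0316,φ=5.8666) and Σ D·Y over m':
  (-0.5880-0.2291i)·(+0.0832+0.2502i)  (-0.0541-0.0634i)·(+0.2599+0.2860i)  (+0.0927+0.4283i)·(+0.0807+0.0357i)  (-0.1442+0.5013i)·(-0.3223+0.0000i)  (-0.2326+0.2384i)·(-0.0807+0.0357i)  (-0.1302+0.0409i)·(+0.2599-0.2860i)  (-0.0331-0.0063i)·(-0.0832+0.2502i)
Y_3^-2(R⁻¹ n̂) = +0.043576-0.309204i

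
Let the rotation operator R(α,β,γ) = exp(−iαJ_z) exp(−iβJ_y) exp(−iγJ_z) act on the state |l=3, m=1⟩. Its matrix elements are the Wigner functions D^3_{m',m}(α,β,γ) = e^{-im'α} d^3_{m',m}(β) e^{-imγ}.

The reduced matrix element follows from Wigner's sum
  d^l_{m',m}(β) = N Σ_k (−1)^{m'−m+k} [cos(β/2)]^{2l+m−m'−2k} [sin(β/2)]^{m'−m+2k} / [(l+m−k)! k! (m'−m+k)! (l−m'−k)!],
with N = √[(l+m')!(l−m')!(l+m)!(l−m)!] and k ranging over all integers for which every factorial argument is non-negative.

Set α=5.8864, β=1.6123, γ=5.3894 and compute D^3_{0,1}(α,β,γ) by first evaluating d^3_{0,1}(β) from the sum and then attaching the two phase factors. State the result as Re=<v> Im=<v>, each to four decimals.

Re=-0.2687 Im=-0.3343

Split into d^3_{0,1}(β=1.6123) × two z-phases.
c=cos(1.6123/2)=0.692282, s=sin(1.6123/2)=0.721627; N=√[6·6·24·2]=41.569219
Admissible k: 1..3 (factorial args all ≥0)
  k=1: (−1)^0·41.5692/(12)·0.6923^5·0.7216^1 = +0.397483
  k=2: (−1)^1·41.5692/(4)·0.6923^3·0.7216^3 = -1.295685
  k=3: (−1)^2·41.5692/(12)·0.6923^1·0.7216^5 = +0.469287
d^3_{0,1}(1.6123) = +0.397483 -1.295685 +0.469287 = -0.428916
D = (+1.000000+0.000000i)·(-0.428916)·(+0.626466+0.779449i) = -0.268701-0.334318i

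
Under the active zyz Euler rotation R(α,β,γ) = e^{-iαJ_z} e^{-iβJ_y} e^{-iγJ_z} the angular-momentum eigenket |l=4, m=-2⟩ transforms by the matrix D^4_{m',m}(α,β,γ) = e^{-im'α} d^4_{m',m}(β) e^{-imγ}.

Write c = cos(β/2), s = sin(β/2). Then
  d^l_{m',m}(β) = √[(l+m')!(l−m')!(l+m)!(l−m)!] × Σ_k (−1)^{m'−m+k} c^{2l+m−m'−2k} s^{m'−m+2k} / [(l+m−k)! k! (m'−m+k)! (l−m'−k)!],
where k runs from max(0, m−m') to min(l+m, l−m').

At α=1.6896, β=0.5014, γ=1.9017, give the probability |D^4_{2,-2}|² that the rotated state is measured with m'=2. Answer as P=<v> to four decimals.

D^4_{2,-2}(1.6896,0.5014,1.9017) = e^{-i·2·1.6896}·d^4_{2,-2}(0.5014)·e^{-i·-2·1.9017}. Compute d first:
c=cos(0.5014/2)=0.968739, s=sin(0.5014/2)=0.248082; N=√[720·2·2·720]=1440.000000
Admissible k: 0..2 (factorial args all ≥0)
  k=0: (−1)^4·1440.0000/(96)·0.9687^4·0.2481^4 = +0.050038
  k=1: (−1)^5·1440.0000/(120)·0.9687^2·0.2481^6 = -0.002625
  k=2: (−1)^6·1440.0000/(1440)·0.9687^0·0.2481^8 = +0.000014
d^4_{2,-2}(0.5014) = +0.050038 -0.002625 +0.000014 = +0.047427
|D^4_{2,-2}|² = |d^4_{2,-2}(β)|² = (+0.047427)² = 0.002249 (the z-rotation phases have unit modulus)

P=0.0022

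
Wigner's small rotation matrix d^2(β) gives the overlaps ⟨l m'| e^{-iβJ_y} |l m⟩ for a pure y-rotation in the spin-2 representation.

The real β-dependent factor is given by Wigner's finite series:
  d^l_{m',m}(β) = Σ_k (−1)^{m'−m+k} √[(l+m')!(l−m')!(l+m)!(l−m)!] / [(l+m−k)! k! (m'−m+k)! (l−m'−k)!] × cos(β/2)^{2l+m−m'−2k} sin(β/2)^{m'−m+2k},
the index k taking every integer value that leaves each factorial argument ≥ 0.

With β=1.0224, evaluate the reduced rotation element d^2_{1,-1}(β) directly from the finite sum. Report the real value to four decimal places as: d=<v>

d^2_{1,-1}(β=1.0224) via Wigner's sum:
Half-angle: c=0.872158, s=0.489224. N=√(6·1·1·6)=6.000000
The bounds max(0,m−m')=0 and min(l+m,l−m')=1 give 2 terms
  k=0: (−1)^2·6.0000/(2)·0.8722^2·0.4892^2 = +0.546170
  k=1: (−1)^3·6.0000/(6)·0.8722^0·0.4892^4 = -0.057284
d^2_{1,-1}(1.0224) = +0.546170 -0.057284 = +0.488886

d=0.4889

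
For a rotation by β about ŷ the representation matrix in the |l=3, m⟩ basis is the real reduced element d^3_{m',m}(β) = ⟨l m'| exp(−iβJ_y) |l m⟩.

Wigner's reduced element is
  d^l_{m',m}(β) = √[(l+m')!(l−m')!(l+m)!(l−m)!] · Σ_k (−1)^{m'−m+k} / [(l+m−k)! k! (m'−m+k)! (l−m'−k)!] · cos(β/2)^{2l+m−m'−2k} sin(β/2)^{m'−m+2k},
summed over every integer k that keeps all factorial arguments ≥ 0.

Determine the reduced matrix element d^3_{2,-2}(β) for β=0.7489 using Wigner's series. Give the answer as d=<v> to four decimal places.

d=0.0751

d^3_{2,-2}(β=0.7489) via Wigner's sum:
c=cos(0.7489/2)=0.930709, s=sin(0.7489/2)=0.365761; N=√[120·1·1·120]=120.000000
The bounds max(0,m−m')=0 and min(l+m,l−m')=1 give 2 terms
  k=0: (−1)^4·120.0000/(24)·0.9307^2·0.3658^4 = +0.077515
  k=1: (−1)^5·120.0000/(120)·0.9307^0·0.3658^6 = -0.002394
d^3_{2,-2}(0.7489) = +0.077515 -0.002394 = +0.075121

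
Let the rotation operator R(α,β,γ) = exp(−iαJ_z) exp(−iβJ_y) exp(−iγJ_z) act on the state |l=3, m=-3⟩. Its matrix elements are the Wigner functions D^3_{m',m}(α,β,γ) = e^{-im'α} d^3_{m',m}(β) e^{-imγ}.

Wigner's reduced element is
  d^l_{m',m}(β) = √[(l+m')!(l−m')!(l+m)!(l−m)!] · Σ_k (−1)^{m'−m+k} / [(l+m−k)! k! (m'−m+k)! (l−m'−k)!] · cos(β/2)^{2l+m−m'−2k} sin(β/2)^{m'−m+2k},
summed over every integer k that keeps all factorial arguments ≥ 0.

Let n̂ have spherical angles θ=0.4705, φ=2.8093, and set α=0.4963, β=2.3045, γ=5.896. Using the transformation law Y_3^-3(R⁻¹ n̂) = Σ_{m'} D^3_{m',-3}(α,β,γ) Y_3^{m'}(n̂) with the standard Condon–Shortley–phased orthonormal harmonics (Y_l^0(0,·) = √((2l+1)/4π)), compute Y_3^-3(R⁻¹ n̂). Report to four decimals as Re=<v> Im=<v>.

Need the full column D^3_{m',-3} for m'=−3..3 at α=0.4963, β=2.3045, γ=5.896.
cos(β/2)=0.406433, sin(β/2)=0.913681
d^3_{-3,-3}: single k=0 term ⇒ +0.004507;  D = +0.004268+0.001449i
d^3_{-2,-3}: single k=0 term ⇒ -0.024821;  D = -0.024467+0.004174i
d^3_{-1,-3}: single k=0 term ⇒ +0.088224;  D = +0.069411-0.054457i
d^3_{0,-3}: single k=0 term ⇒ -0.229015;  D = -0.091128+0.210104i
d^3_{1,-3}: single k=0 term ⇒ +0.445862;  D = -0.038768-0.444174i
d^3_{2,-3}: single k=0 term ⇒ -0.633923;  D = +0.349185+0.529083i
d^3_{3,-3}: single k=0 term ⇒ +0.581791;  D = -0.513021-0.274389i
Y_3^{m'}(θ=0.4705,φ=2.8093) and Σ D·Y over m':
  (+0.0043+0.0014i)·(-0.0211-0.0326i)  (-0.0245+0.0042i)·(+0.1474+0.1155i)  (+0.0694-0.0545i)·(-0.4117-0.1421i)  (-0.0911+0.2101i)·(+0.3235+0.0000i)  (-0.0388-0.4442i)·(+0.4117-0.1421i)  (+0.3492+0.5291i)·(+0.1474-0.1155i)  (-0.5130-0.2744i)·(+0.0211-0.0326i)
Y_3^-3(R⁻¹ n̂) = -0.056216-0.050597i

Re=-0.0562 Im=-0.0506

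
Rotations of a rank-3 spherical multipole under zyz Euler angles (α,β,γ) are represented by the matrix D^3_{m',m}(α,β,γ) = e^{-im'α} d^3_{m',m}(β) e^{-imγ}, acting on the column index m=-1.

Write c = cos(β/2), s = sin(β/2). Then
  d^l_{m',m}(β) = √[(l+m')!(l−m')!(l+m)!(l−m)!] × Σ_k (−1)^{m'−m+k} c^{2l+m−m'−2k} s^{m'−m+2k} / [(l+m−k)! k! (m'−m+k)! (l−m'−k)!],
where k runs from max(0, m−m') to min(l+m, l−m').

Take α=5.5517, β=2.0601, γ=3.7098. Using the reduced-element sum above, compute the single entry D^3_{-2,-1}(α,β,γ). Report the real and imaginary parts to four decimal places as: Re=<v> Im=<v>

D^3_{-2,-1}(5.5517,2.0601,3.7098) = e^{-i·-2·5.5517}·d^3_{-2,-1}(2.0601)·e^{-i·-1·3.7098}. Compute d first:
With c≡cos(β/2)=0.514776 and s≡sin(β/2)=0.857325, N=[1·120·2·24]^{1/2}=75.894664
k∈{1,2} keeps every argument non-negative
  k=1: (−1)^0·75.8947/(24)·0.5148^5·0.8573^1 = +0.098002
  k=2: (−1)^1·75.8947/(12)·0.5148^3·0.8573^3 = -0.543652
d^3_{-2,-1}(2.0601) = +0.098002 -0.543652 = -0.445649
Attach z-rotation phases: D = e^{-i(-2)(5.5517)}·(-0.445649)·e^{-i(-1)(3.7098)} = +0.278844-0.347634i

Re=0.2788 Im=-0.3476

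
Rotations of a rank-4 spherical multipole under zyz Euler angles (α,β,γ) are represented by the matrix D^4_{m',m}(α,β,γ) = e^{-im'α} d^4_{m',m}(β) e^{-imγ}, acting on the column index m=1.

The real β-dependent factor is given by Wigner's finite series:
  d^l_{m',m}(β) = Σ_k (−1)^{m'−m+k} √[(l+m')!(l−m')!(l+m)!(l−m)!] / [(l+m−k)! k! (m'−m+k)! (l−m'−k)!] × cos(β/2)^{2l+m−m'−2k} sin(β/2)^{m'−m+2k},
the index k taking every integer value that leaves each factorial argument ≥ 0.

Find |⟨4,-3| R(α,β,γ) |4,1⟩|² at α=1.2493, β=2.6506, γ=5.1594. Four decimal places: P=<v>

Split into d^4_{-3,1}(β=2.6506) × two z-phases.
With c≡cos(β/2)=0.243038 and s≡sin(β/2)=0.970017, N=[1·5040·120·6]^{1/2}=1904.940944
Admissible k: 4..5 (factorial args all ≥0)
  k=4: (−1)^0·1904.9409/(144)·0.2430^4·0.9700^4 = +0.040863
  k=5: (−1)^1·1904.9409/(240)·0.2430^2·0.9700^6 = -0.390565
d^4_{-3,1}(2.6506) = +0.040863 -0.390565 = -0.349702
|D^4_{-3,1}|² = |d^4_{-3,1}(β)|² = (-0.349702)² = 0.122292 (the z-rotation phases have unit modulus)

P=0.1223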